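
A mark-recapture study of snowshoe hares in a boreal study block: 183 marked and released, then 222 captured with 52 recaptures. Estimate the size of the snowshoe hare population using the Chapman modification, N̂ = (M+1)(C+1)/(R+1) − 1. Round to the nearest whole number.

N ≈ 773

N̂ = (183+1)(222+1)/(52+1) − 1 = 184·223/53 − 1
= 41032/53 − 1 ≈ 774.2 − 1 ≈ 773.2 → 773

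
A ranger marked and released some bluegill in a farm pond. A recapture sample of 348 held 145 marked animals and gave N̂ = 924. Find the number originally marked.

From N = M·C/R: M = N·R / C = 924·145 / 348 = 133980 / 348 = 385.

M = 385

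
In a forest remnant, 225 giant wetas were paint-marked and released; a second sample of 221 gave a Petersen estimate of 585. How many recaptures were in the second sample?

R = 85

From N = M·C/R: R = M·C / N = 225·221 / 585 = 49725 / 585 = 85.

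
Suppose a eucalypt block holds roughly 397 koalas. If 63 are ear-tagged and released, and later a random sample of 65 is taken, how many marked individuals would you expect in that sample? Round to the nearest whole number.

expected recaptures ≈ 10

Expected recaptures E[R] = M·C / N.
E[R] = 63 × 65 / 397 = 4095 / 397 ≈ 10.3 → 10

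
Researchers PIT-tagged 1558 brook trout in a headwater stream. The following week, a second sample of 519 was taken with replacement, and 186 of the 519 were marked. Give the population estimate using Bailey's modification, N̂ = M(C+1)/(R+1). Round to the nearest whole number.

N ≈ 4332

N̂ = 1558·(519+1)/(186+1) = 1558·520/187 = 810160/187 ≈ 4332.4 → 4332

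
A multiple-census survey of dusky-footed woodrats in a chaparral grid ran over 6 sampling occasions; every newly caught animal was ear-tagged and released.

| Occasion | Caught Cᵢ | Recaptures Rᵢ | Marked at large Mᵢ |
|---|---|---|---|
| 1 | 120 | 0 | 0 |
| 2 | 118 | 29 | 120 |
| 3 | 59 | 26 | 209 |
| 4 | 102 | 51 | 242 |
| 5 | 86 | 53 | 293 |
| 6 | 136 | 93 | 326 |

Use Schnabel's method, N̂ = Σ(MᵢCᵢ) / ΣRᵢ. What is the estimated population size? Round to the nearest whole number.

N ≈ 479

Σ MᵢCᵢ = 0·120 + 120·118 + 209·59 + 242·102 + 293·86 + 326·136 = 0 + 14160 + 12331 + 24684 + 25198 + 44336 = 120709
Σ Rᵢ = 0 + 29 + 26 + 51 + 53 + 93 = 252
N̂ = 120709 / 252 ≈ 479.0 → 479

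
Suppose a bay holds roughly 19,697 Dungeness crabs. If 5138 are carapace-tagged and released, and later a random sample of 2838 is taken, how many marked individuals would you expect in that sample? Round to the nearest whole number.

The marked fraction of the population is 5138/19697, so in a sample of 2838 expect C·(M/N) marked.
E[R] = 5138 × 2838 / 19697 = 14581644 / 19697 ≈ 740.3 → 740

expected recaptures ≈ 740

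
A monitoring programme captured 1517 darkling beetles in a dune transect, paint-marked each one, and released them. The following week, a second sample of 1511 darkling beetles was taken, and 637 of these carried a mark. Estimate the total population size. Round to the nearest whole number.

N ≈ 3598

Lincoln-Petersen assumes M/N = R/C, so N = M·C / R.
N = (1517 × 1511) / 637 = 2292187 / 637 ≈ 3598.4 → 3598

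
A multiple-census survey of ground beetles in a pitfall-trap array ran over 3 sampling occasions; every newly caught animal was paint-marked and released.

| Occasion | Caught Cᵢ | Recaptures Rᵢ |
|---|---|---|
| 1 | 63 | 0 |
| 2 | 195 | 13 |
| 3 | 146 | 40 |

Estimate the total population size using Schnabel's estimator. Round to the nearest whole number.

N ≈ 907

Marked at large before each occasion: Mᵢ = Σⱼ<ᵢ (Cⱼ − Rⱼ) → M1=0, M2=63, M3=245
Σ MᵢCᵢ = 0·63 + 63·195 + 245·146 = 0 + 12285 + 35770 = 48055
Σ Rᵢ = 0 + 13 + 40 = 53
N̂ = 48055 / 53 ≈ 906.7 → 907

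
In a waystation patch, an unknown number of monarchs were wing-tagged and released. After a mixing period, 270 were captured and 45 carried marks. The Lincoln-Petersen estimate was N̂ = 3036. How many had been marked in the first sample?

From N = M·C/R: M = N·R / C = 3036·45 / 270 = 136620 / 270 = 506.

M = 506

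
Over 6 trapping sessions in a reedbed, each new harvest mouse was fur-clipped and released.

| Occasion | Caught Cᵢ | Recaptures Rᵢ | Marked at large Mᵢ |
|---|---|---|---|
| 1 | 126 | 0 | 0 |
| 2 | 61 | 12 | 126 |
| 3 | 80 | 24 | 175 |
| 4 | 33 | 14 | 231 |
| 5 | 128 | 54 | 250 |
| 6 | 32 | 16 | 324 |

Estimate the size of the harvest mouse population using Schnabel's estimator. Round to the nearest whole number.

Σ MᵢCᵢ = 0·126 + 126·61 + 175·80 + 231·33 + 250·128 + 324·32 = 0 + 7686 + 14000 + 7623 + 32000 + 10368 = 71677
Σ Rᵢ = 0 + 12 + 24 + 14 + 54 + 16 = 120
N̂ = 71677 / 120 ≈ 597.3 → 597

N ≈ 597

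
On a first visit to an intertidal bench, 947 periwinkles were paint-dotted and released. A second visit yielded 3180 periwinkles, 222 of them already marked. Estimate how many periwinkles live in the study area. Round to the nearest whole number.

N ≈ 13,565

N = (947 × 3180) / 222 = 3011460 / 222 ≈ 13565.1 → 13565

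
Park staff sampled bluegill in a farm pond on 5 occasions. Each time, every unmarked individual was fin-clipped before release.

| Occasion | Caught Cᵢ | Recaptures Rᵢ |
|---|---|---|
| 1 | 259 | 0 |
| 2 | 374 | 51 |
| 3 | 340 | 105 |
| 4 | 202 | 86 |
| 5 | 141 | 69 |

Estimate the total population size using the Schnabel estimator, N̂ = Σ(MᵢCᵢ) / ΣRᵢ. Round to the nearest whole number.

Marked at large before each occasion: Mᵢ = Σⱼ<ᵢ (Cⱼ − Rⱼ) → M1=0, M2=259, M3=582, M4=817, M5=933
Σ MᵢCᵢ = 0·259 + 259·374 + 582·340 + 817·202 + 933·141 = 0 + 96866 + 197880 + 165034 + 131553 = 591333
Σ Rᵢ = 0 + 51 + 105 + 86 + 69 = 311
N̂ = 591333 / 311 ≈ 1901.4 → 1901

N ≈ 1901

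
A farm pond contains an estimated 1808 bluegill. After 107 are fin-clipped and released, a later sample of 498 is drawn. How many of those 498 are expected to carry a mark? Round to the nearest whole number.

Expected recaptures E[R] = M·C / N.
E[R] = 107 × 498 / 1808 = 53286 / 1808 ≈ 29.47 → 29

expected recaptures ≈ 29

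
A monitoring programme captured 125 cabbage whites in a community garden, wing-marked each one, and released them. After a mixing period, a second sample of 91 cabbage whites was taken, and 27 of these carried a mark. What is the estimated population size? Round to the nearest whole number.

The marked fraction in the recapture sample should equal the marked fraction in the population: 27/91 = 125/N.
N = (125 × 91) / 27 = 11375 / 27 ≈ 421.3 → 421

N ≈ 421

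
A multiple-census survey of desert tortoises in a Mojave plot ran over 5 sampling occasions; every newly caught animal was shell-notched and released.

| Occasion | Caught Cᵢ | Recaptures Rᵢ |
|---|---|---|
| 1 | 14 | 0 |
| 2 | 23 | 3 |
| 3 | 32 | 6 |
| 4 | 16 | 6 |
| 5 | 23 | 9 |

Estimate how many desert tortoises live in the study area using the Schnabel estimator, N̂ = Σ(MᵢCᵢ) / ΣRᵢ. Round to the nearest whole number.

N ≈ 166

Marked at large before each occasion: Mᵢ = Σⱼ<ᵢ (Cⱼ − Rⱼ) → M1=0, M2=14, M3=34, M4=60, M5=70
Σ MᵢCᵢ = 0·14 + 14·23 + 34·32 + 60·16 + 70·23 = 0 + 322 + 1088 + 960 + 1610 = 3980
Σ Rᵢ = 0 + 3 + 6 + 6 + 9 = 24
N̂ = 3980 / 24 ≈ 165.8 → 166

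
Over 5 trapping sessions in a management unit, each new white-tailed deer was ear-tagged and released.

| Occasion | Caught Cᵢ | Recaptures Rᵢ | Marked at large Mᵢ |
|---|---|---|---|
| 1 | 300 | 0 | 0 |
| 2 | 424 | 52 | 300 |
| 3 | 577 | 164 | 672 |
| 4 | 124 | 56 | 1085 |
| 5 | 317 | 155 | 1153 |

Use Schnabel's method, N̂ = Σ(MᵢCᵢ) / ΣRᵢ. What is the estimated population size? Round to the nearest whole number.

Σ MᵢCᵢ = 0·300 + 300·424 + 672·577 + 1085·124 + 1153·317 = 0 + 127200 + 387744 + 134540 + 365501 = 1014985
Σ Rᵢ = 0 + 52 + 164 + 56 + 155 = 427
N̂ = 1014985 / 427 ≈ 2377.0 → 2377

N ≈ 2377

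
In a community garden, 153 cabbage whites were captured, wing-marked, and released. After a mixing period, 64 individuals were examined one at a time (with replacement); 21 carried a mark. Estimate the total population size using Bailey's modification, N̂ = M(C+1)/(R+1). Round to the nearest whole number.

N̂ = 153·(64+1)/(21+1) = 153·65/22 = 9945/22 ≈ 452.0 → 452

N ≈ 452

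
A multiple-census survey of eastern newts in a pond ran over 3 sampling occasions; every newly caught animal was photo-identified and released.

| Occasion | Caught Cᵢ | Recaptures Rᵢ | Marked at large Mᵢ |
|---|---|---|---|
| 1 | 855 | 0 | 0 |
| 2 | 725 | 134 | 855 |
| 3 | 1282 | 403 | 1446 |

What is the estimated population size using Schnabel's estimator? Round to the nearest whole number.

Σ MᵢCᵢ = 0·855 + 855·725 + 1446·1282 = 0 + 619875 + 1853772 = 2473647
Σ Rᵢ = 0 + 134 + 403 = 537
N̂ = 2473647 / 537 ≈ 4606.4 → 4606

N ≈ 4606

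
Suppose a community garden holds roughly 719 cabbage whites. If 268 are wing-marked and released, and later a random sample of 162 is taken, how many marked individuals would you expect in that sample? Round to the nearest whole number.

expected recaptures ≈ 60

Expected recaptures E[R] = M·C / N.
E[R] = 268 × 162 / 719 = 43416 / 719 ≈ 60.4 → 60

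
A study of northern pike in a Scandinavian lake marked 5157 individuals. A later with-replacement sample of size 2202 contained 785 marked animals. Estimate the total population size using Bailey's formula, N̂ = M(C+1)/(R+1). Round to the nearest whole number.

N ≈ 14,454

N̂ = 5157·(2202+1)/(785+1) = 5157·2203/786 = 11360871/786 ≈ 14454.0 → 14454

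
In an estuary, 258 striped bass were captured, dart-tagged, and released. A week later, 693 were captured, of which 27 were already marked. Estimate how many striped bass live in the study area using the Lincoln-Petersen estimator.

N = 6622

The marked fraction in the recapture sample should equal the marked fraction in the population: 27/693 = 258/N.
N = (258 × 693) / 27 = 178794 / 27 = 6622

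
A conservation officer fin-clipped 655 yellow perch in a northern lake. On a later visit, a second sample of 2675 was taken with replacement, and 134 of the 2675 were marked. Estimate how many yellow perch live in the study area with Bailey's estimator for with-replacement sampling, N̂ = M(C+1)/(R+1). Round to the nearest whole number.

N ≈ 12,984

N̂ = 655·(2675+1)/(134+1) = 655·2676/135 = 1752780/135 ≈ 12983.6 → 12984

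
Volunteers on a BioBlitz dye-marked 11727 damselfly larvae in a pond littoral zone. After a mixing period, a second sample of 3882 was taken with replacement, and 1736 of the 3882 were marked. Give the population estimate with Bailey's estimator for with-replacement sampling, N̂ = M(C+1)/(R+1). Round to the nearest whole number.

N̂ = 11727·(3882+1)/(1736+1) = 11727·3883/1737 = 45535941/1737 ≈ 26215.3 → 26215

N ≈ 26,215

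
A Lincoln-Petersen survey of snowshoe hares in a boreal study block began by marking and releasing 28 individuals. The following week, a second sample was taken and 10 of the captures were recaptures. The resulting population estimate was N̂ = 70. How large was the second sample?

C = 25

From N = M·C/R: C = N·R / M = 70·10 / 28 = 700 / 28 = 25.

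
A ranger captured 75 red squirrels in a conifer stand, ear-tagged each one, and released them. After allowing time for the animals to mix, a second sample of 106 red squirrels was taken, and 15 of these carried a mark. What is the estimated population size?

N = (75 × 106) / 15 = 7950 / 15 = 530

N = 530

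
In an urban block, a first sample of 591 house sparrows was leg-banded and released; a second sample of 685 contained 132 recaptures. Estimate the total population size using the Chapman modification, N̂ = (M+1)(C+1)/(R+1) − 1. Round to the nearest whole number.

N̂ = (591+1)(685+1)/(132+1) − 1 = 592·686/133 − 1
= 406112/133 − 1 ≈ 3053.47 − 1 ≈ 3052.47 → 3052

N ≈ 3052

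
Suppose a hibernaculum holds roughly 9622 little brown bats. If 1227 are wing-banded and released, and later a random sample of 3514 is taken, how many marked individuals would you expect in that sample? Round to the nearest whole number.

expected recaptures ≈ 448

Expected recaptures E[R] = M·C / N.
E[R] = 1227 × 3514 / 9622 = 4311678 / 9622 ≈ 448.1 → 448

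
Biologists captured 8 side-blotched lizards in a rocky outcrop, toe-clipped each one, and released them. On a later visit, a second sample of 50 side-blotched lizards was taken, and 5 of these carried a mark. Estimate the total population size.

Lincoln-Petersen assumes M/N = R/C, so N = M·C / R.
N = (8 × 50) / 5 = 400 / 5 = 80

N = 80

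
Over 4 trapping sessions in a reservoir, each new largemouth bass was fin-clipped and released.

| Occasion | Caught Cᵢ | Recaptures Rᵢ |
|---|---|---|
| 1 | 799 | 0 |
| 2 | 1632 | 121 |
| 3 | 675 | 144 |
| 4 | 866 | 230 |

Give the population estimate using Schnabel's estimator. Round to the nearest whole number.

N ≈ 10,755

Marked at large before each occasion: Mᵢ = Σⱼ<ᵢ (Cⱼ − Rⱼ) → M1=0, M2=799, M3=2310, M4=2841
Σ MᵢCᵢ = 0·799 + 799·1632 + 2310·675 + 2841·866 = 0 + 1303968 + 1559250 + 2460306 = 5323524
Σ Rᵢ = 0 + 121 + 144 + 230 = 495
N̂ = 5323524 / 495 ≈ 10754.6 → 10755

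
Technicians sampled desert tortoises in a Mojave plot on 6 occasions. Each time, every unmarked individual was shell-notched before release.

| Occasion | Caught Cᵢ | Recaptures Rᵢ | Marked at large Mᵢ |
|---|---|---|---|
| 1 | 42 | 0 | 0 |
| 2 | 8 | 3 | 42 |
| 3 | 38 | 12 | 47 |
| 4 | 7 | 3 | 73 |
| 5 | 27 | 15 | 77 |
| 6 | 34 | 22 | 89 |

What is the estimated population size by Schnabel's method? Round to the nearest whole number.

N ≈ 141

Σ MᵢCᵢ = 0·42 + 42·8 + 47·38 + 73·7 + 77·27 + 89·34 = 0 + 336 + 1786 + 511 + 2079 + 3026 = 7738
Σ Rᵢ = 0 + 3 + 12 + 3 + 15 + 22 = 55
N̂ = 7738 / 55 ≈ 140.7 → 141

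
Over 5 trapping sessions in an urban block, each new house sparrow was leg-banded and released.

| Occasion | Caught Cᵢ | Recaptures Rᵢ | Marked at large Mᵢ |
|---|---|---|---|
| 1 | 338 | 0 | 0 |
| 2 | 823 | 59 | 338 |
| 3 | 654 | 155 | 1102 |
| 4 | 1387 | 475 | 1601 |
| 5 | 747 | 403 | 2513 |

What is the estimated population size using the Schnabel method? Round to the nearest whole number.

N ≈ 4667

Σ MᵢCᵢ = 0·338 + 338·823 + 1102·654 + 1601·1387 + 2513·747 = 0 + 278174 + 720708 + 2220587 + 1877211 = 5096680
Σ Rᵢ = 0 + 59 + 155 + 475 + 403 = 1092
N̂ = 5096680 / 1092 ≈ 4667.3 → 4667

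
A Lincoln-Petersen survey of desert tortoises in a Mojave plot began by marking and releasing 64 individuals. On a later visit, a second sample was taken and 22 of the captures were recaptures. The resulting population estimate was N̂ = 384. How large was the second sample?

C = 132

From N = M·C/R: C = N·R / M = 384·22 / 64 = 8448 / 64 = 132.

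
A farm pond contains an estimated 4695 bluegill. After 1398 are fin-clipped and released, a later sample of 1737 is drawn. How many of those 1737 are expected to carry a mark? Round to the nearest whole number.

The marked fraction of the population is 1398/4695, so in a sample of 1737 expect C·(M/N) marked.
E[R] = 1398 × 1737 / 4695 = 2428326 / 4695 ≈ 517.2 → 517

expected recaptures ≈ 517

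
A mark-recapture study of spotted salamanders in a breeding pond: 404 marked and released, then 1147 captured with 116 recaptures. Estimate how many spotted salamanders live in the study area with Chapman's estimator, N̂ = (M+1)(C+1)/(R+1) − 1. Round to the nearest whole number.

N ≈ 3973

N̂ = (404+1)(1147+1)/(116+1) − 1 = 405·1148/117 − 1
= 464940/117 − 1 ≈ 3973.8 − 1 ≈ 3972.8 → 3973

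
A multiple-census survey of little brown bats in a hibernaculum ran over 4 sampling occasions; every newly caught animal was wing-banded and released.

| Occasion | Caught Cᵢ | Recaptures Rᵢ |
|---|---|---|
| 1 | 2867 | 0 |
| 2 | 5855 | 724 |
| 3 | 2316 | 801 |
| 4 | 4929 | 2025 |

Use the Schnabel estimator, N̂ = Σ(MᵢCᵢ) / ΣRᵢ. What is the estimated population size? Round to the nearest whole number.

N ≈ 23,155

Marked at large before each occasion: Mᵢ = Σⱼ<ᵢ (Cⱼ − Rⱼ) → M1=0, M2=2867, M3=7998, M4=9513
Σ MᵢCᵢ = 0·2867 + 2867·5855 + 7998·2316 + 9513·4929 = 0 + 16786285 + 18523368 + 46889577 = 82199230
Σ Rᵢ = 0 + 724 + 801 + 2025 = 3550
N̂ = 82199230 / 3550 ≈ 23154.7 → 23155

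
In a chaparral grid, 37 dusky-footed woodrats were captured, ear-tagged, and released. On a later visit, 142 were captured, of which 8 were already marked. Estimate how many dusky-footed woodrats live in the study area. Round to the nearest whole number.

N ≈ 657

N = (37 × 142) / 8 = 5254 / 8 ≈ 656.8 → 657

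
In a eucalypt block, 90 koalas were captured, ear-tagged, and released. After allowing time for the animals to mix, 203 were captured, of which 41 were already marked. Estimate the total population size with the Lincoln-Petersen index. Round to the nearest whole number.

N ≈ 446

The marked fraction in the recapture sample should equal the marked fraction in the population: 41/203 = 90/N.
N = (90 × 203) / 41 = 18270 / 41 ≈ 445.6 → 446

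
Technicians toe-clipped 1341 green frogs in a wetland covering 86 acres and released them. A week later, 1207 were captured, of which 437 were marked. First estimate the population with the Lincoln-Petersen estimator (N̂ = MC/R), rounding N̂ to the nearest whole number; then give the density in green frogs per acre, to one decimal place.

N̂ = 1341·1207/437 = 1618587/437 ≈ 3703.9 → 3704
Density = N̂ / area = 3704 / 86 ≈ 43.07 → 43.1 per acre

density ≈ 43.1 green frogs per acre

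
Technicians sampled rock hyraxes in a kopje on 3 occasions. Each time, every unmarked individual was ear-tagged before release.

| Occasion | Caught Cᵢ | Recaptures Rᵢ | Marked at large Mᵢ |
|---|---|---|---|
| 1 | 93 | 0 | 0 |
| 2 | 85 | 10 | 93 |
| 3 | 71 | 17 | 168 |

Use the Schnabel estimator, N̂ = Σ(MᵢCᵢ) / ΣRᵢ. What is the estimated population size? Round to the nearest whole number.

N ≈ 735

Σ MᵢCᵢ = 0·93 + 93·85 + 168·71 = 0 + 7905 + 11928 = 19833
Σ Rᵢ = 0 + 10 + 17 = 27
N̂ = 19833 / 27 ≈ 734.6 → 735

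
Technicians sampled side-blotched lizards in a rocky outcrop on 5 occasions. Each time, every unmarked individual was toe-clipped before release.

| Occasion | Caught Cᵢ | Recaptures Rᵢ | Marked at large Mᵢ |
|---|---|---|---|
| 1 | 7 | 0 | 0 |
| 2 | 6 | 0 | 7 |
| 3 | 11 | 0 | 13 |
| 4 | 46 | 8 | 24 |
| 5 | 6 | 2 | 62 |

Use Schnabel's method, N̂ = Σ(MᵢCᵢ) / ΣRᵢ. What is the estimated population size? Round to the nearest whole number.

N ≈ 166

Σ MᵢCᵢ = 0·7 + 7·6 + 13·11 + 24·46 + 62·6 = 0 + 42 + 143 + 1104 + 372 = 1661
Σ Rᵢ = 0 + 0 + 0 + 8 + 2 = 10
N̂ = 1661 / 10 ≈ 166.1 → 166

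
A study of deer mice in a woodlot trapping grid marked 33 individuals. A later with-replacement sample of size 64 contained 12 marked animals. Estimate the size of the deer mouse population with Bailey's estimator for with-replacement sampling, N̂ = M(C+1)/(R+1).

N̂ = 33·(64+1)/(12+1) = 33·65/13 = 2145/13 = 165

N = 165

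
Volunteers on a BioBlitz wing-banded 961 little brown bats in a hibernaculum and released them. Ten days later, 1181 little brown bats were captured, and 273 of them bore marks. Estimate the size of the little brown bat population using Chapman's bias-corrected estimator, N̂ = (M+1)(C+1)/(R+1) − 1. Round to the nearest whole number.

N̂ = (961+1)(1181+1)/(273+1) − 1 = 962·1182/274 − 1
= 1137084/274 − 1 ≈ 4149.9 − 1 ≈ 4148.9 → 4149

N ≈ 4149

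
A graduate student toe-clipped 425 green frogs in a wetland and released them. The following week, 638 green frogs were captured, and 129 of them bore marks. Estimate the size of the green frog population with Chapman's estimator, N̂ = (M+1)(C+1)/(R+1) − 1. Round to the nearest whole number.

N̂ = (425+1)(638+1)/(129+1) − 1 = 426·639/130 − 1
= 272214/130 − 1 ≈ 2094.0 − 1 ≈ 2093.0 → 2093

N ≈ 2093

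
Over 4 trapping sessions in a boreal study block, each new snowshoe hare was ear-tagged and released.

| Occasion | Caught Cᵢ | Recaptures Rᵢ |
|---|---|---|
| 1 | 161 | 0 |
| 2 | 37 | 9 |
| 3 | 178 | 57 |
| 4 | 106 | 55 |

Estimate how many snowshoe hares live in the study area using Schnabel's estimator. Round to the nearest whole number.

N ≈ 599

Marked at large before each occasion: Mᵢ = Σⱼ<ᵢ (Cⱼ − Rⱼ) → M1=0, M2=161, M3=189, M4=310
Σ MᵢCᵢ = 0·161 + 161·37 + 189·178 + 310·106 = 0 + 5957 + 33642 + 32860 = 72459
Σ Rᵢ = 0 + 9 + 57 + 55 = 121
N̂ = 72459 / 121 ≈ 598.8 → 599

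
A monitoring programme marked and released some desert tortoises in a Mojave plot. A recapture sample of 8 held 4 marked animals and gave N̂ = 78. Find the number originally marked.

From N = M·C/R: M = N·R / C = 78·4 / 8 = 312 / 8 = 39.

M = 39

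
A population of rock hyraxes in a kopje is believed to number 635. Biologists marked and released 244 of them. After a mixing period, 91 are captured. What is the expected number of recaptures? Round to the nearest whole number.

The marked fraction of the population is 244/635, so in a sample of 91 expect C·(M/N) marked.
E[R] = 244 × 91 / 635 = 22204 / 635 ≈ 35.0 → 35

expected recaptures ≈ 35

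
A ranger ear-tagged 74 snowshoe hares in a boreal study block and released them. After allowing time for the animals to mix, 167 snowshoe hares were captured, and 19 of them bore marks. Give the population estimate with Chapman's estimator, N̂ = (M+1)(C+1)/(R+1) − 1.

N̂ = (74+1)(167+1)/(19+1) − 1 = 75·168/20 − 1
= 12600/20 − 1 = 630 − 1 = 629

N = 629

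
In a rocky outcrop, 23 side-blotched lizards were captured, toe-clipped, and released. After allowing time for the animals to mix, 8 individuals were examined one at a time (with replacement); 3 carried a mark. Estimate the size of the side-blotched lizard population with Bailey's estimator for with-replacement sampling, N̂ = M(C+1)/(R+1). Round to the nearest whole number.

N̂ = 23·(8+1)/(3+1) = 23·9/4 = 207/4 ≈ 51.8 → 52

N ≈ 52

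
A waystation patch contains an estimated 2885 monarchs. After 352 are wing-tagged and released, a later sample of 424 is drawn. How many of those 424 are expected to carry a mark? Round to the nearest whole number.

expected recaptures ≈ 52

Expected recaptures E[R] = M·C / N.
E[R] = 352 × 424 / 2885 = 149248 / 2885 ≈ 51.7 → 52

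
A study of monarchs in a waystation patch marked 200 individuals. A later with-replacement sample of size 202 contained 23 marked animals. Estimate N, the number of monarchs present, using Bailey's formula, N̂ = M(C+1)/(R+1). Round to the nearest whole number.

N ≈ 1692

N̂ = 200·(202+1)/(23+1) = 200·203/24 = 40600/24 ≈ 1691.7 → 1692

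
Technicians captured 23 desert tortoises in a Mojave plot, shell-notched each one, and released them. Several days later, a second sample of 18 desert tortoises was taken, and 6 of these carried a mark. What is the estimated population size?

N = (23 × 18) / 6 = 414 / 6 = 69

N = 69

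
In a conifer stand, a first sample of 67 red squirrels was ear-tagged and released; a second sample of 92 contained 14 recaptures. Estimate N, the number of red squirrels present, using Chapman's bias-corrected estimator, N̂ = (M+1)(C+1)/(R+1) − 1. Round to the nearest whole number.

N̂ = (67+1)(92+1)/(14+1) − 1 = 68·93/15 − 1
= 6324/15 − 1 ≈ 421.6 − 1 ≈ 420.6 → 421

N ≈ 421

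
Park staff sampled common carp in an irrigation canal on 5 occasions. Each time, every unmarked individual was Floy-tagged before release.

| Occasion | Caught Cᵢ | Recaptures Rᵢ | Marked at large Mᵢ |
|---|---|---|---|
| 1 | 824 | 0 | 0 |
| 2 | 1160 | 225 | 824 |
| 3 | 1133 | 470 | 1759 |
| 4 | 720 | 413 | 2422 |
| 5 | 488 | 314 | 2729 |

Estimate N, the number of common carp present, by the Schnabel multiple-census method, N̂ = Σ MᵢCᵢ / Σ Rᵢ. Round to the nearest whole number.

Σ MᵢCᵢ = 0·824 + 824·1160 + 1759·1133 + 2422·720 + 2729·488 = 0 + 955840 + 1992947 + 1743840 + 1331752 = 6024379
Σ Rᵢ = 0 + 225 + 470 + 413 + 314 = 1422
N̂ = 6024379 / 1422 ≈ 4236.6 → 4237

N ≈ 4237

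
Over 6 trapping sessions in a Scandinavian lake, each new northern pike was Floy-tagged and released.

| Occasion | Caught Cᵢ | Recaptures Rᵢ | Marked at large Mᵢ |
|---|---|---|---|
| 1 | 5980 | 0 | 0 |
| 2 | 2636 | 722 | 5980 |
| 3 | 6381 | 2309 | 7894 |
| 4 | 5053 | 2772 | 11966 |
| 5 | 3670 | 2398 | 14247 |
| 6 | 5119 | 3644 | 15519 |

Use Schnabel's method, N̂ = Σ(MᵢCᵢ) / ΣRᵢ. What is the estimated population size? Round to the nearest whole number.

N ≈ 21,809

Σ MᵢCᵢ = 0·5980 + 5980·2636 + 7894·6381 + 11966·5053 + 14247·3670 + 15519·5119 = 0 + 15763280 + 50371614 + 60464198 + 52286490 + 79441761 = 258327343
Σ Rᵢ = 0 + 722 + 2309 + 2772 + 2398 + 3644 = 11845
N̂ = 258327343 / 11845 ≈ 21809.0 → 21809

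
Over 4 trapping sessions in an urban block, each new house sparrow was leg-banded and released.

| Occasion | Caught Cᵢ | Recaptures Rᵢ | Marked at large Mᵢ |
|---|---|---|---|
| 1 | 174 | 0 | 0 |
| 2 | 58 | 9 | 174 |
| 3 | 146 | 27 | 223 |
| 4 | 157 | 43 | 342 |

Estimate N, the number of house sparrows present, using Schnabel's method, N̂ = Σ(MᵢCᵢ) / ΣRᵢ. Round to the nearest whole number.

Σ MᵢCᵢ = 0·174 + 174·58 + 223·146 + 342·157 = 0 + 10092 + 32558 + 53694 = 96344
Σ Rᵢ = 0 + 9 + 27 + 43 = 79
N̂ = 96344 / 79 ≈ 1219.5 → 1220

N ≈ 1220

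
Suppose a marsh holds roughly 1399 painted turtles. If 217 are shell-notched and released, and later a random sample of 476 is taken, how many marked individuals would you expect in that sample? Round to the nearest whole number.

The marked fraction of the population is 217/1399, so in a sample of 476 expect C·(M/N) marked.
E[R] = 217 × 476 / 1399 = 103292 / 1399 ≈ 73.8 → 74

expected recaptures ≈ 74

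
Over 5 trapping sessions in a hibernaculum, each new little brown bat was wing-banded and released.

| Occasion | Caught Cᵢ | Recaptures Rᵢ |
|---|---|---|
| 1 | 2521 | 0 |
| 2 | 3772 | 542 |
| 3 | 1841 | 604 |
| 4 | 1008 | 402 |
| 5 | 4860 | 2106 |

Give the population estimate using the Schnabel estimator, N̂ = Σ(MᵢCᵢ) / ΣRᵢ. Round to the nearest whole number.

Marked at large before each occasion: Mᵢ = Σⱼ<ᵢ (Cⱼ − Rⱼ) → M1=0, M2=2521, M3=5751, M4=6988, M5=7594
Σ MᵢCᵢ = 0·2521 + 2521·3772 + 5751·1841 + 6988·1008 + 7594·4860 = 0 + 9509212 + 10587591 + 7043904 + 36906840 = 64047547
Σ Rᵢ = 0 + 542 + 604 + 402 + 2106 = 3654
N̂ = 64047547 / 3654 ≈ 17528.1 → 17528

N ≈ 17,528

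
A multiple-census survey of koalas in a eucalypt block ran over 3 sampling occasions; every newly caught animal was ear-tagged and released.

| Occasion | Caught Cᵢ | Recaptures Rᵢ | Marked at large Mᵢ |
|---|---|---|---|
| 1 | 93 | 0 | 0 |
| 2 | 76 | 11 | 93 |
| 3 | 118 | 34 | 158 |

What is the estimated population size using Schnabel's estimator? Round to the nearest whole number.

Σ MᵢCᵢ = 0·93 + 93·76 + 158·118 = 0 + 7068 + 18644 = 25712
Σ Rᵢ = 0 + 11 + 34 = 45
N̂ = 25712 / 45 ≈ 571.4 → 571

N ≈ 571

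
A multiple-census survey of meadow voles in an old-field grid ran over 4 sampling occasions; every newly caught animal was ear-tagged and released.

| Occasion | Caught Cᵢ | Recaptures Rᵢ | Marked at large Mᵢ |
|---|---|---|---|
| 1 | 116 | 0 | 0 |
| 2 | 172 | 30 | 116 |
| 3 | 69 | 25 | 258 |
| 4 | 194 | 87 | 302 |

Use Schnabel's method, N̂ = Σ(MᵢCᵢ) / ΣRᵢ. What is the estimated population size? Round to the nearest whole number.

Σ MᵢCᵢ = 0·116 + 116·172 + 258·69 + 302·194 = 0 + 19952 + 17802 + 58588 = 96342
Σ Rᵢ = 0 + 30 + 25 + 87 = 142
N̂ = 96342 / 142 ≈ 678.46 → 678

N ≈ 678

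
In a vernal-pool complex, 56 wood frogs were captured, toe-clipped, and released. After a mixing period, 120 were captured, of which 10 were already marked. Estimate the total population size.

N = 672

If marked individuals mix randomly, R/C ≈ M/N, giving N ≈ M·C/R.
N = (56 × 120) / 10 = 6720 / 10 = 672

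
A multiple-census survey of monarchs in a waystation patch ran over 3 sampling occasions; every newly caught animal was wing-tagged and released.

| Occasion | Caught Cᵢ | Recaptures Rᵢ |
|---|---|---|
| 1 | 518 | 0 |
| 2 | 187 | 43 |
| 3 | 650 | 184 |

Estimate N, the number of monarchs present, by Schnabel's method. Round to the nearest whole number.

N ≈ 2322

Marked at large before each occasion: Mᵢ = Σⱼ<ᵢ (Cⱼ − Rⱼ) → M1=0, M2=518, M3=662
Σ MᵢCᵢ = 0·518 + 518·187 + 662·650 = 0 + 96866 + 430300 = 527166
Σ Rᵢ = 0 + 43 + 184 = 227
N̂ = 527166 / 227 ≈ 2322.3 → 2322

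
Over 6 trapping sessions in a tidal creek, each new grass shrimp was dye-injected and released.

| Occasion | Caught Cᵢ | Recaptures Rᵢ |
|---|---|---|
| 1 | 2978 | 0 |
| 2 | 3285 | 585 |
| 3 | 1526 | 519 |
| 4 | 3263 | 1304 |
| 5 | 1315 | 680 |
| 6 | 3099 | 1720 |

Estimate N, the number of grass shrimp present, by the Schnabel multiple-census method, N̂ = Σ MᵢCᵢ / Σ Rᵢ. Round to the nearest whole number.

N ≈ 16,719

Marked at large before each occasion: Mᵢ = Σⱼ<ᵢ (Cⱼ − Rⱼ) → M1=0, M2=2978, M3=5678, M4=6685, M5=8644, M6=9279
Σ MᵢCᵢ = 0·2978 + 2978·3285 + 5678·1526 + 6685·3263 + 8644·1315 + 9279·3099 = 0 + 9782730 + 8664628 + 21813155 + 11366860 + 28755621 = 80382994
Σ Rᵢ = 0 + 585 + 519 + 1304 + 680 + 1720 = 4808
N̂ = 80382994 / 4808 ≈ 16718.6 → 16719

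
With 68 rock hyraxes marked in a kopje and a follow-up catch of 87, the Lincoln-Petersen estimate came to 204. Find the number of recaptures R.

R = 29

From N = M·C/R: R = M·C / N = 68·87 / 204 = 5916 / 204 = 29.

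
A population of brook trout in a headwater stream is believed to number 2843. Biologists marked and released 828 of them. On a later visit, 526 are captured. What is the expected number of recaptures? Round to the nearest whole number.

expected recaptures ≈ 153

Expected recaptures E[R] = M·C / N.
E[R] = 828 × 526 / 2843 = 435528 / 2843 ≈ 153.2 → 153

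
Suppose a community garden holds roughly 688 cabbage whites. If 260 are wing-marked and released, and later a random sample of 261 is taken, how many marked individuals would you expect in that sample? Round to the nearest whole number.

Expected recaptures E[R] = M·C / N.
E[R] = 260 × 261 / 688 = 67860 / 688 ≈ 98.6 → 99

expected recaptures ≈ 99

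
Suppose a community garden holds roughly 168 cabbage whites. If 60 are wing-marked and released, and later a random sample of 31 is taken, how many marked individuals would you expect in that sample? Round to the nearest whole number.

The marked fraction of the population is 60/168, so in a sample of 31 expect C·(M/N) marked.
E[R] = 60 × 31 / 168 = 1860 / 168 ≈ 11.1 → 11

expected recaptures ≈ 11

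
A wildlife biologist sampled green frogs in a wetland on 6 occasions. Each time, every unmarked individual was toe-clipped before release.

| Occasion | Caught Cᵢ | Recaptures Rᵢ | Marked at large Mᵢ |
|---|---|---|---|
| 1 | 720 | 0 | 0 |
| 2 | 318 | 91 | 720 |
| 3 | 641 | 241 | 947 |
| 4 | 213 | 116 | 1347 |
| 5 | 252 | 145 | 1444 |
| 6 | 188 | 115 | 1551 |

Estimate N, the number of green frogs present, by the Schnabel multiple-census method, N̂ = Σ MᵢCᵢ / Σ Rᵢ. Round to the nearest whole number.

N ≈ 2512

Σ MᵢCᵢ = 0·720 + 720·318 + 947·641 + 1347·213 + 1444·252 + 1551·188 = 0 + 228960 + 607027 + 286911 + 363888 + 291588 = 1778374
Σ Rᵢ = 0 + 91 + 241 + 116 + 145 + 115 = 708
N̂ = 1778374 / 708 ≈ 2511.8 → 2512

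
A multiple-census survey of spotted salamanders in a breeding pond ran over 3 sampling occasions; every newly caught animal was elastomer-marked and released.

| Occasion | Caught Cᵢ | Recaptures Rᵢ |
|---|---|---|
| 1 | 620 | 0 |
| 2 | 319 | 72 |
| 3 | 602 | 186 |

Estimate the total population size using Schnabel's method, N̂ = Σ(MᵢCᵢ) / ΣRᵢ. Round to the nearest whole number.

Marked at large before each occasion: Mᵢ = Σⱼ<ᵢ (Cⱼ − Rⱼ) → M1=0, M2=620, M3=867
Σ MᵢCᵢ = 0·620 + 620·319 + 867·602 = 0 + 197780 + 521934 = 719714
Σ Rᵢ = 0 + 72 + 186 = 258
N̂ = 719714 / 258 ≈ 2789.6 → 2790

N ≈ 2790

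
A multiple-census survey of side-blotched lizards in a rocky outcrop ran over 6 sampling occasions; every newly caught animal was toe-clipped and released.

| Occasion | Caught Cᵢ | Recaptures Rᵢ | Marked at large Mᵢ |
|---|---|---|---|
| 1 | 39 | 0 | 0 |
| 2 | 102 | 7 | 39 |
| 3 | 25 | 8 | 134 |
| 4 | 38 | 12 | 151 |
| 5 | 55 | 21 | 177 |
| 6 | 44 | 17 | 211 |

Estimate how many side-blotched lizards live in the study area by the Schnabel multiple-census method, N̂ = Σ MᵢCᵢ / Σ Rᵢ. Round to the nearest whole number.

N ≈ 494

Σ MᵢCᵢ = 0·39 + 39·102 + 134·25 + 151·38 + 177·55 + 211·44 = 0 + 3978 + 3350 + 5738 + 9735 + 9284 = 32085
Σ Rᵢ = 0 + 7 + 8 + 12 + 21 + 17 = 65
N̂ = 32085 / 65 ≈ 493.6 → 494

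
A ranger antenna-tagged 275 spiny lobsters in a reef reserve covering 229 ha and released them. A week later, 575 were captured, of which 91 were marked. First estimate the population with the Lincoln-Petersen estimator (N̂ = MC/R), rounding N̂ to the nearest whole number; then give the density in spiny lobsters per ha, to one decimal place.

density ≈ 7.6 spiny lobsters per ha

N̂ = 275·575/91 = 158125/91 ≈ 1737.6 → 1738
Density = N̂ / area = 1738 / 229 ≈ 7.59 → 7.6 per ha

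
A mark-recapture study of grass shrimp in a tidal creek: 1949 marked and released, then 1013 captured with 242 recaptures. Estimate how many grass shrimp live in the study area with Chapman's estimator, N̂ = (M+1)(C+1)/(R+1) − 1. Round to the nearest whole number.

N ≈ 8136

N̂ = (1949+1)(1013+1)/(242+1) − 1 = 1950·1014/243 − 1
= 1977300/243 − 1 ≈ 8137.0 − 1 ≈ 8136.0 → 8136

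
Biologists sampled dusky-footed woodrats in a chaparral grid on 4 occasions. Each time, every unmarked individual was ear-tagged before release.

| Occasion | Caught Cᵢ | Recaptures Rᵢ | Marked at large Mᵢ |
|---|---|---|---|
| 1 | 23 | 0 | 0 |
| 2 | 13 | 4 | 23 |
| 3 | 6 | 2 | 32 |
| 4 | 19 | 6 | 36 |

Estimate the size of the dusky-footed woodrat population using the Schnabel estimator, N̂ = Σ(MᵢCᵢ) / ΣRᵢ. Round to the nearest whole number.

Σ MᵢCᵢ = 0·23 + 23·13 + 32·6 + 36·19 = 0 + 299 + 192 + 684 = 1175
Σ Rᵢ = 0 + 4 + 2 + 6 = 12
N̂ = 1175 / 12 ≈ 97.9 → 98

N ≈ 98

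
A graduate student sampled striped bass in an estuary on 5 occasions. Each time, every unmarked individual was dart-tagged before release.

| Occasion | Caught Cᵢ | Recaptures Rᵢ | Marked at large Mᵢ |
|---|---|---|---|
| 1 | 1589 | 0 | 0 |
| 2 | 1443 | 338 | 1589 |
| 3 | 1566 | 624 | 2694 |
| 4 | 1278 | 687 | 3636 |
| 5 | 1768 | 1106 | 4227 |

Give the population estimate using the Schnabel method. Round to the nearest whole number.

N ≈ 6763

Σ MᵢCᵢ = 0·1589 + 1589·1443 + 2694·1566 + 3636·1278 + 4227·1768 = 0 + 2292927 + 4218804 + 4646808 + 7473336 = 18631875
Σ Rᵢ = 0 + 338 + 624 + 687 + 1106 = 2755
N̂ = 18631875 / 2755 ≈ 6762.9 → 6763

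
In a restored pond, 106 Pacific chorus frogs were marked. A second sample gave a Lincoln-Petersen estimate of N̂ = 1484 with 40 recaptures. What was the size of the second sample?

C = 560

From N = M·C/R: C = N·R / M = 1484·40 / 106 = 59360 / 106 = 560.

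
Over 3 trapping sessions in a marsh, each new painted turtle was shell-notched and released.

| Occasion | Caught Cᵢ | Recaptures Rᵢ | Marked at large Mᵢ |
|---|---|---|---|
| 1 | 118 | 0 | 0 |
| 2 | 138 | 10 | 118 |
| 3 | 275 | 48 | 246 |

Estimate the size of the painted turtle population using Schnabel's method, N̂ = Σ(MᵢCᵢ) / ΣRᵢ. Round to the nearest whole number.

N ≈ 1447

Σ MᵢCᵢ = 0·118 + 118·138 + 246·275 = 0 + 16284 + 67650 = 83934
Σ Rᵢ = 0 + 10 + 48 = 58
N̂ = 83934 / 58 ≈ 1447.1 → 1447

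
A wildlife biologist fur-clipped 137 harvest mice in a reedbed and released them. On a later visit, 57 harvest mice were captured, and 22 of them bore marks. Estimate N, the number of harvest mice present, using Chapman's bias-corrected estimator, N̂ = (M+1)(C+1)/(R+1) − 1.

N̂ = (137+1)(57+1)/(22+1) − 1 = 138·58/23 − 1
= 8004/23 − 1 = 348 − 1 = 347

N = 347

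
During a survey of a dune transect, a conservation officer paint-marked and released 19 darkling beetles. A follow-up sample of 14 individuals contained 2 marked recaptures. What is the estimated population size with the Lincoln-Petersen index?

N = (19 × 14) / 2 = 266 / 2 = 133

N = 133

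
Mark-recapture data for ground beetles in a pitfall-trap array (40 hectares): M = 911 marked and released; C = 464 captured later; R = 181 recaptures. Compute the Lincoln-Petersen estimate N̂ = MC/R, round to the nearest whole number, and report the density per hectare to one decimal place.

N̂ = 911·464/181 = 422704/181 ≈ 2335.4 → 2335
Density = N̂ / area = 2335 / 40 ≈ 58.38 → 58.4 per hectare

density ≈ 58.4 ground beetles per hectare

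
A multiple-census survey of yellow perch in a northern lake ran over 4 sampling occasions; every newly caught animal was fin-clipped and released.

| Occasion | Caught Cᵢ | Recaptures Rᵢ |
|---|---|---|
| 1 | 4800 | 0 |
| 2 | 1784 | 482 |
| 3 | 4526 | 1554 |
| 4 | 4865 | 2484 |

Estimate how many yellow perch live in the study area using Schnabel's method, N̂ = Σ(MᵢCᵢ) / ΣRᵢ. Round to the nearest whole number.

N ≈ 17,771

Marked at large before each occasion: Mᵢ = Σⱼ<ᵢ (Cⱼ − Rⱼ) → M1=0, M2=4800, M3=6102, M4=9074
Σ MᵢCᵢ = 0·4800 + 4800·1784 + 6102·4526 + 9074·4865 = 0 + 8563200 + 27617652 + 44145010 = 80325862
Σ Rᵢ = 0 + 482 + 1554 + 2484 = 4520
N̂ = 80325862 / 4520 ≈ 17771.2 → 17771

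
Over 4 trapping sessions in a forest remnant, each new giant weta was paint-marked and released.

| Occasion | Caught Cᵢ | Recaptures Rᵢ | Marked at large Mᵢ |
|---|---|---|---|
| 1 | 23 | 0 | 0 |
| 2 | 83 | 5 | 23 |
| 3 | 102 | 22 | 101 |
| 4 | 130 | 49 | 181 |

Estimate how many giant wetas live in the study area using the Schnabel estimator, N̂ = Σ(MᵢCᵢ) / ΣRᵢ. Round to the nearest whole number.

Σ MᵢCᵢ = 0·23 + 23·83 + 101·102 + 181·130 = 0 + 1909 + 10302 + 23530 = 35741
Σ Rᵢ = 0 + 5 + 22 + 49 = 76
N̂ = 35741 / 76 ≈ 470.3 → 470

N ≈ 470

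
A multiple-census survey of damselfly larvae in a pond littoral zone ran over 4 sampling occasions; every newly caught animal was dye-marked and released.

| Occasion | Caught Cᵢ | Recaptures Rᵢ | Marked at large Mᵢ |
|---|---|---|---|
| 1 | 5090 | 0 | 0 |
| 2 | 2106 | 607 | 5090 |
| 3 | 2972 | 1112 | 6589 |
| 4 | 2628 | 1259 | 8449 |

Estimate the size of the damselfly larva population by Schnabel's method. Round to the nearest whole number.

N ≈ 17,631

Σ MᵢCᵢ = 0·5090 + 5090·2106 + 6589·2972 + 8449·2628 = 0 + 10719540 + 19582508 + 22203972 = 52506020
Σ Rᵢ = 0 + 607 + 1112 + 1259 = 2978
N̂ = 52506020 / 2978 ≈ 17631.3 → 17631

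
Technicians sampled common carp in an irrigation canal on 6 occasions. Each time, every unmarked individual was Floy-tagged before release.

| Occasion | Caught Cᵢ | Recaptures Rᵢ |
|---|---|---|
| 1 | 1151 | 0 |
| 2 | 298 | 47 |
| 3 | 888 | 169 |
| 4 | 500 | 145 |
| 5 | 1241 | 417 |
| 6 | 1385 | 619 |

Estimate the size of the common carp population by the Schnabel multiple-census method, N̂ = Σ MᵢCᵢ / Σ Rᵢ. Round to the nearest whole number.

N ≈ 7367

Marked at large before each occasion: Mᵢ = Σⱼ<ᵢ (Cⱼ − Rⱼ) → M1=0, M2=1151, M3=1402, M4=2121, M5=2476, M6=3300
Σ MᵢCᵢ = 0·1151 + 1151·298 + 1402·888 + 2121·500 + 2476·1241 + 3300·1385 = 0 + 342998 + 1244976 + 1060500 + 3072716 + 4570500 = 10291690
Σ Rᵢ = 0 + 47 + 169 + 145 + 417 + 619 = 1397
N̂ = 10291690 / 1397 ≈ 7367.0 → 7367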